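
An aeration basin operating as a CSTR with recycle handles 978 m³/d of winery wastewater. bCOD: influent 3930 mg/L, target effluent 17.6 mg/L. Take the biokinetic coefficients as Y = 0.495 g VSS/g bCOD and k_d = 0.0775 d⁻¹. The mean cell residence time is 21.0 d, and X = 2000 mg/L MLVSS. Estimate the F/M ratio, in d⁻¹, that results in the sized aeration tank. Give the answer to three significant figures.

From the SRT design equation V = Y Q (S₀−S) θ_c / [X (1 + k_d θ_c)] = 0.495 × 978 × (3930 − 17.6) × 21.0 / [2000 × (1 + 0.0775 × 21.0)] = 3.98×10^7 / 5255 = 7569 m³.
F/M = applied load / biomass = Q·S₀/(V·X) = 978 × 3930 / (7569 × 2000) = 0.2539 d⁻¹.

F/M ≈ 0.254 d⁻¹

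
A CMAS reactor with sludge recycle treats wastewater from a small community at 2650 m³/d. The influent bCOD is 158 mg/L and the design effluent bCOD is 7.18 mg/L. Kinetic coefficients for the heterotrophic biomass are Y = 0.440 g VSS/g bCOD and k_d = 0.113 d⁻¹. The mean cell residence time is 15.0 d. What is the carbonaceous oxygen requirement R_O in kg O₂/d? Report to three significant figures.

Correct the yield for decay: Y_obs = Y/(1 + k_d θ_c) = 0.440 / (1 + 0.113 × 15.0) = 0.440 / 2.695 = 0.1633.
Mass of bCOD removed per day: Q(S₀ − S) = 2650 × 150.8 g/m³ = 399.7 kg/d.
Biomass synthesised: P_X = Y_obs × 399.7 = 65.25 kg VSS/d.
R_O = Q·(S₀ − S) − 1.42·P_X = 399.7 − 1.42 × 65.25 = 307.0 kg O₂/d.

R_O ≈ 307 kg O₂/d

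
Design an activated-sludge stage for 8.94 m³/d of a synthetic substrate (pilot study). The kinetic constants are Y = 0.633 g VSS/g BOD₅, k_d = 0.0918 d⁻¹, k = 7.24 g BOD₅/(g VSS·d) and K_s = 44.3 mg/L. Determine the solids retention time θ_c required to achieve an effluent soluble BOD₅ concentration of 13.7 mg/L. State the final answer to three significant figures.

Specific growth rate at S = 13.7 mg/L: μ = YkS/(K_s+S) = 0.633·7.24·13.7/(44.3+13.7) = 1.083 d⁻¹.
1/θ_c = 1.083 − 0.0918 = 0.9907 d⁻¹, so θ_c = 1.009 d.

θ_c ≈ 1.01 d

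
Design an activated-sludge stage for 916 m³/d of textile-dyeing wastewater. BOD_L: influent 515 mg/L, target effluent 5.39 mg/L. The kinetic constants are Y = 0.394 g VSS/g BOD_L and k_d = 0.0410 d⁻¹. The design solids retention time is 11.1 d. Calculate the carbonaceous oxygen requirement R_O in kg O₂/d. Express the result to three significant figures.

R_O ≈ 287 kg O₂/d

Observed yield with endogenous decay: Y_obs = Y / (1 + k_d·θ_c) = 0.394 / (1 + 0.0410 × 11.1) = 0.394 / 1.455 = 0.2708 g VSS/g BOD_L.
Mass of BOD_L removed per day: Q(S₀ − S) = 916 × 509.6 g/m³ = 466.8 kg/d.
P_X = Y_obs·Q·(S₀ − S) = 0.2708 × 466.8 = 126.4 kg VSS/d.
Carbonaceous O₂ demand = substrate oxidised − cell-mass equivalent = 466.8 − 1.42 × 126.4 = 287.3 kg O₂/d.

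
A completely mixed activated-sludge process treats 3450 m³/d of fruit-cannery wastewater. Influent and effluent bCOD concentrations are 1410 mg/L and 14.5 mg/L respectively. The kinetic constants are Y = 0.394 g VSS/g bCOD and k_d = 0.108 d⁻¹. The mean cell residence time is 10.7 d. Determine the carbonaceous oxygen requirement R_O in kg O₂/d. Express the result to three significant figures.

Correct the yield for decay: Y_obs = Y/(1 + k_d θ_c) = 0.394 / (1 + 0.108 × 10.7) = 0.394 / 2.156 = 0.1828.
Substrate removed = Q·(S₀ − S) = 3450 m³/d × (1410 − 14.5) g/m³ = 4.81×10^6 g/d = 4814 kg/d.
P_X = Y_obs·Q·(S₀ − S) = 0.1828 × 4814 = 880.0 kg VSS/d.
R_O = Q·(S₀ − S) − 1.42·P_X = 4814 − 1.42 × 880.0 = 3565 kg O₂/d.

R_O ≈ 3560 kg O₂/d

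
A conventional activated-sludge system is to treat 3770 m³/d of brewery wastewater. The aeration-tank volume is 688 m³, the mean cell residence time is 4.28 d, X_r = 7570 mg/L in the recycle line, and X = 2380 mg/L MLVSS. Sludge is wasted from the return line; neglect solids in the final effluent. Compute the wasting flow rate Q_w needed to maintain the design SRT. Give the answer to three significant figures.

Q_w ≈ 50.5 m³/d

Wasting from the return line (neglecting effluent solids): Q_w = V·X / (θ_c·X_r) = 688.0 × 2380 / (4.28 × 7570) = 50.54 m³/d.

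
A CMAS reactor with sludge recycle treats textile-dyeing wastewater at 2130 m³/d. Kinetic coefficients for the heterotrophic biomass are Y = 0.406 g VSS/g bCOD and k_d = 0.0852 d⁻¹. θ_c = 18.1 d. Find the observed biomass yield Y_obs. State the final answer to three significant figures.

Y_obs ≈ 0.160 g VSS/g bCOD

Observed yield with endogenous decay: Y_obs = Y / (1 + k_d·θ_c) = 0.406 / (1 + 0.0852 × 18.1) = 0.406 / 2.542 = 0.1597 g VSS/g bCOD.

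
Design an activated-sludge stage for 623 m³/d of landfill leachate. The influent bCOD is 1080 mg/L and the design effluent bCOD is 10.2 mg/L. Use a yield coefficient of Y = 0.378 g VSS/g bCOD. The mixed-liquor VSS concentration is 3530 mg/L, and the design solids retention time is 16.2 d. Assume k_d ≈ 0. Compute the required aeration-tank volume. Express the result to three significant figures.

V ≈ 1160 m³

V·X = Y·Q·ΔS·θ_c gives V = 0.378 × 623 × (1080 − 10.2) × 16.2 / 3530 = 1156 m³.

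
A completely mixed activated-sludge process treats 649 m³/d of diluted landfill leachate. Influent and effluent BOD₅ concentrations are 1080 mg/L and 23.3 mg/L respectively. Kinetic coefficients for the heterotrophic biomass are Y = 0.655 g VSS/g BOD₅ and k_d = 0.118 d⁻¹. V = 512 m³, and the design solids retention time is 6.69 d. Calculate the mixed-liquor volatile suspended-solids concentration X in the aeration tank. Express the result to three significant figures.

X = Y·Q·ΔS·θ_c / [V·(1 + k_d θ_c)] = 0.655 × 649 × (1080 − 23.3) × 6.69 / [512 × (1 + 0.118 × 6.69)] = 3280 mg/L.

X ≈ 3280 mg/L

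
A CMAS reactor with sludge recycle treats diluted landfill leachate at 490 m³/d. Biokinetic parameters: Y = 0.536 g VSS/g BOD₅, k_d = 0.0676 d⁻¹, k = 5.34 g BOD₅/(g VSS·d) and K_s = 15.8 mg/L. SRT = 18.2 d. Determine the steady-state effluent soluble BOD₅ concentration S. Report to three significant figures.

For a completely mixed reactor with recycle the Lawrence–McCarty relation gives S = K_s·(1 + k_d·θ_c) / [θ_c·(Y·k − k_d) − 1] = 15.8 × (1 + 0.0676 × 18.2) / [18.2 × (0.536 × 5.34 − 0.0676) − 1] = 35.24 / 49.86 = 0.7067 mg/L.

S ≈ 0.707 mg/L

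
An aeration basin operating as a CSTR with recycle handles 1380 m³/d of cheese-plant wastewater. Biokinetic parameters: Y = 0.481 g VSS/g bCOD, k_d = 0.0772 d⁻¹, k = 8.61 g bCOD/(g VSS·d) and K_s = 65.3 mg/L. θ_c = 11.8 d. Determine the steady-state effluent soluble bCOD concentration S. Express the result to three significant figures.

From the Monod/SRT balance for a CMAS, S = K_s·(1+k_d θ_c)/[θ_c·(Y k − k_d) − 1] = 65.3 × (1 + 0.0772 × 11.8) / [11.8 × (0.481 × 8.61 − 0.0772) − 1] = 124.8 / 46.96 = 2.657 mg/L.

S ≈ 2.66 mg/L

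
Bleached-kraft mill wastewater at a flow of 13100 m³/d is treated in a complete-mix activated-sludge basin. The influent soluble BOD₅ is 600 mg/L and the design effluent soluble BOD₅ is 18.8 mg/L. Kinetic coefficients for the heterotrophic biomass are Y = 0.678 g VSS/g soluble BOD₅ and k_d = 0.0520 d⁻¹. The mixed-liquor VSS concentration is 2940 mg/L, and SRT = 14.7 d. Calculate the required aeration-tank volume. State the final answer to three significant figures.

From the SRT design equation V = Y Q (S₀−S) θ_c / [X (1 + k_d θ_c)] = 0.678 × 13100 × (600 − 18.8) × 14.7 / [2940 × (1 + 0.0520 × 14.7)] = 7.59×10^7 / 5187 = 14628 m³.

V ≈ 14600 m³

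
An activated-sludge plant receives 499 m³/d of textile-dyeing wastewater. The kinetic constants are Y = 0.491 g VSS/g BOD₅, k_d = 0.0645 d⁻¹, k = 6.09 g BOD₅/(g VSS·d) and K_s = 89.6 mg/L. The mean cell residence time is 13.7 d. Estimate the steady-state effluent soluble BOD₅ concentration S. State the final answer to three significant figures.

Effluent substrate depends only on kinetics and SRT: S = K_s(1 + k_d θ_c) / [θ_c(Yk − k_d) − 1] = 89.6 × (1 + 0.0645 × 13.7) / [13.7 × (0.491 × 6.09 − 0.0645) − 1] = 168.8 / 39.08 = 4.318 mg/L.

S ≈ 4.32 mg/L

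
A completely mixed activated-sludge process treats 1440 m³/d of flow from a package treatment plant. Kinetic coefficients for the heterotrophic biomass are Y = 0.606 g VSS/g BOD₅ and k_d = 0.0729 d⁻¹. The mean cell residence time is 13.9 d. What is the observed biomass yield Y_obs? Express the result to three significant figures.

Correct the yield for decay: Y_obs = Y/(1 + k_d θ_c) = 0.606 / (1 + 0.0729 × 13.9) = 0.606 / 2.013 = 0.3010.

Y_obs ≈ 0.301 g VSS/g BOD₅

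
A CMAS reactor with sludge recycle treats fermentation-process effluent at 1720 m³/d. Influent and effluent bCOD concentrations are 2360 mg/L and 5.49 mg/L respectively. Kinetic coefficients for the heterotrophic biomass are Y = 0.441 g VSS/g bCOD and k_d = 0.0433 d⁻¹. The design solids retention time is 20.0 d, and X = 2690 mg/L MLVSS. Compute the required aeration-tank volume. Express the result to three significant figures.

V ≈ 7120 m³

Rearranging the biomass balance for a CMAS with decay, V = Y·Q·ΔS·θ_c / [X·(1+k_d θ_c)] = 0.441 × 1720 × (2360 − 5.49) × 20.0 / [2690 × (1 + 0.0433 × 20.0)] = 3.57×10^7 / 5020 = 7116 m³.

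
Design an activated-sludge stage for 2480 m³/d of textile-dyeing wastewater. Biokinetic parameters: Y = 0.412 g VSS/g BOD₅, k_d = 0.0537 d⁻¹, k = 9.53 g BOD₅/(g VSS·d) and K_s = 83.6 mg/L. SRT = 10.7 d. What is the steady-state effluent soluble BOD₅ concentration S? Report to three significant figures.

S ≈ 3.26 mg/L

Effluent substrate depends only on kinetics and SRT: S = K_s(1 + k_d θ_c) / [θ_c(Yk − k_d) − 1] = 83.6 × (1 + 0.0537 × 10.7) / [10.7 × (0.412 × 9.53 − 0.0537) − 1] = 131.6 / 40.44 = 3.255 mg/L.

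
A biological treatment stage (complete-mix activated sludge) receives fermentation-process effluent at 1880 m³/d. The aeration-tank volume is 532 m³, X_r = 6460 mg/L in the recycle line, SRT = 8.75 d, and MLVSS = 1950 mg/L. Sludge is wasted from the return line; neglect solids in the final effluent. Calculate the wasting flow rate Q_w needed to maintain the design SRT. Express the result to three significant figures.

Q_w = (V·X)/(θ_c X_r) = 532.0 × 1950 / (8.75 × 6460) = 18.35 m³/d.

Q_w ≈ 18.4 m³/d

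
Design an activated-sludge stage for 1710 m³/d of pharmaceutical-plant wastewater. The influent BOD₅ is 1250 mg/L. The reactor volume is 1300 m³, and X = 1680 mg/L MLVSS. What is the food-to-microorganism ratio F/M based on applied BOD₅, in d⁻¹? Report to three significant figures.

F/M = Q·S₀ / (V·X) = 1710 × 1250 / (1300 × 1680) = 0.9787 g BOD₅·(g VSS·d)⁻¹.

F/M ≈ 0.979 d⁻¹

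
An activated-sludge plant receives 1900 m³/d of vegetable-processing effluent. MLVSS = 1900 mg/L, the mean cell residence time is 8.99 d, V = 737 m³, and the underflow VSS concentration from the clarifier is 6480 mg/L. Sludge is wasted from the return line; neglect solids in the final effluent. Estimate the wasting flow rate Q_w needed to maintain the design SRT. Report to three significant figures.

Q_w ≈ 24.0 m³/d

Q_w = (V·X)/(θ_c X_r) = 737.0 × 1900 / (8.99 × 6480) = 24.04 m³/d.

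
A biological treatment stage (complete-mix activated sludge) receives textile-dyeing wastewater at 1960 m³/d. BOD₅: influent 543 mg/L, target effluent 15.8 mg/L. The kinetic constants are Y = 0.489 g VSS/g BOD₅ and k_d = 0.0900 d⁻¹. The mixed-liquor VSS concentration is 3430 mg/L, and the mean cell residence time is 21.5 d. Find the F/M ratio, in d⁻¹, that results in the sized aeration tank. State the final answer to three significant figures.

F/M ≈ 0.288 d⁻¹

From the SRT design equation V = Y Q (S₀−S) θ_c / [X (1 + k_d θ_c)] = 0.489 × 1960 × (543 − 15.8) × 21.5 / [3430 × (1 + 0.0900 × 21.5)] = 1.09×10^7 / 10067 = 1079 m³.
F/M = applied load / biomass = Q·S₀/(V·X) = 1960 × 543 / (1079 × 3430) = 0.2875 d⁻¹.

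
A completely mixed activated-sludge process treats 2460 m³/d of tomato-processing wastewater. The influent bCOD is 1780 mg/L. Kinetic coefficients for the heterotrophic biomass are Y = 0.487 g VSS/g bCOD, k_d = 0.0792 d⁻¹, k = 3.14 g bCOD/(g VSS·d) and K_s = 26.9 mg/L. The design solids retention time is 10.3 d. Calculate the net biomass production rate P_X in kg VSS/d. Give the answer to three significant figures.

P_X ≈ 1170 kg VSS/d

For a completely mixed reactor with recycle the Lawrence–McCarty relation gives S = K_s·(1 + k_d·θ_c) / [θ_c·(Y·k − k_d) − 1] = 26.9 × (1 + 0.0792 × 10.3) / [10.3 × (0.487 × 3.14 − 0.0792) − 1] = 48.84 / 13.93 = 3.505 mg/L.
The observed yield is Y_obs = Y/(1 + k_d·θ_c) = 0.487 / (1 + 0.0792 × 10.3) = 0.487 / 1.816 = 0.2682 g VSS per g bCOD removed.
ΔS = 1780 − 3.51 = 1776 mg/L, so the substrate removal rate is 2460 × 1776/1000 = 4370 kg bCOD/d.
So the net sludge growth is P_X = 0.2682 × 4370 = 1172 kg VSS/d.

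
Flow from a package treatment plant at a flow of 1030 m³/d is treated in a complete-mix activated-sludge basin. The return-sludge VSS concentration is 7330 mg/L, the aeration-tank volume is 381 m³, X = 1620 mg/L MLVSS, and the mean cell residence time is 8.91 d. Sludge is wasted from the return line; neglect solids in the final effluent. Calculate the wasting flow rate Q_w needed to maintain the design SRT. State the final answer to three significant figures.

θ_c = V·X/(Q_w·X_r) when wasting from the recycle, so Q_w = V·X/(θ_c·X_r) = 381.0 × 1620 / (8.91 × 7330) = 9.451 m³/d.

Q_w ≈ 9.45 m³/d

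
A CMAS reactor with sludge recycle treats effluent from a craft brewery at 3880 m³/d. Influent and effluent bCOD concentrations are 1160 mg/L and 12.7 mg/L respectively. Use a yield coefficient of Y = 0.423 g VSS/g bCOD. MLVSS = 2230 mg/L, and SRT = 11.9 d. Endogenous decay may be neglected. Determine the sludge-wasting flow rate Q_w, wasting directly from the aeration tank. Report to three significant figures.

V·X = Y·Q·ΔS·θ_c gives V = 0.423 × 3880 × (1160 − 12.7) × 11.9 / 2230 = 10048 m³.
For wasting at MLVSS concentration, Q_w = V/θ_c = 10048/11.9 = 844.4 m³/d.

Q_w ≈ 844 m³/d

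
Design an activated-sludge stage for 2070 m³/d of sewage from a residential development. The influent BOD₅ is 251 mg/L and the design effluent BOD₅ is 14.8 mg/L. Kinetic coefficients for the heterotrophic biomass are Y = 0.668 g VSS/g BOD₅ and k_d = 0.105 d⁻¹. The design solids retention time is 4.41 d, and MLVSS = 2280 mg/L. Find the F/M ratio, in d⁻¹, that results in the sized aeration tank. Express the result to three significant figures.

From the SRT design equation V = Y Q (S₀−S) θ_c / [X (1 + k_d θ_c)] = 0.668 × 2070 × (251 − 14.8) × 4.41 / [2280 × (1 + 0.105 × 4.41)] = 1.44×10^6 / 3336 = 431.8 m³.
F/M = Q·S₀ / (V·X) = 2070 × 251 / (431.8 × 2280) = 0.5278 g BOD₅·(g VSS·d)⁻¹.

F/M ≈ 0.528 d⁻¹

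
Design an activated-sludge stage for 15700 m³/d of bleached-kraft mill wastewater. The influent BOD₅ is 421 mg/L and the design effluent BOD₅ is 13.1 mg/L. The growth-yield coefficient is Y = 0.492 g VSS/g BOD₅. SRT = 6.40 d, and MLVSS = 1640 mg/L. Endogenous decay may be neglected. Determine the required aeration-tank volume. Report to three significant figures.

V·X = Y·Q·ΔS·θ_c gives V = 0.492 × 15700 × (421 − 13.1) × 6.40 / 1640 = 12296 m³.

V ≈ 12300 m³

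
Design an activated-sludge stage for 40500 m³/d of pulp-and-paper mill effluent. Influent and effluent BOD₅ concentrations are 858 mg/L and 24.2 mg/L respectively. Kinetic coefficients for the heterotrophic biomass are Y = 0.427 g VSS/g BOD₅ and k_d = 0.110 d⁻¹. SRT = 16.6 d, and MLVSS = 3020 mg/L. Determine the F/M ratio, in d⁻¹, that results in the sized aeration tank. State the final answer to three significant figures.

From the SRT design equation V = Y Q (S₀−S) θ_c / [X (1 + k_d θ_c)] = 0.427 × 40500 × (858 − 24.2) × 16.6 / [3020 × (1 + 0.110 × 16.6)] = 2.39×10^8 / 8535 = 28046 m³.
Food-to-microorganism ratio F/M = Q S₀ / (V X) = 40500 × 858 / (28046 × 3020) = 0.4103 d⁻¹.

F/M ≈ 0.410 d⁻¹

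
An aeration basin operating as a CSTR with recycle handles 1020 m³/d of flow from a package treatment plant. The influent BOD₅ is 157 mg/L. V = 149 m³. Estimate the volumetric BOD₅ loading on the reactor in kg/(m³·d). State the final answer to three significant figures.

L_v ≈ 1.07 kg BOD₅/(m³·d)

Applied BOD₅ load per unit volume = Q·S₀/V = (1020 × 157/1000)/149.0 = 1.075 kg BOD₅·m⁻³·d⁻¹.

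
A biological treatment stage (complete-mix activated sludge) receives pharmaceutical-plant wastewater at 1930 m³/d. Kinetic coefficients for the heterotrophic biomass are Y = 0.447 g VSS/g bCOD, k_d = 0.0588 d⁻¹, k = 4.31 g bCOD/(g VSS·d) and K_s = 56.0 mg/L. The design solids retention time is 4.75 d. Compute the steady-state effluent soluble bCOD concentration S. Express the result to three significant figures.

S ≈ 9.10 mg/L

For a completely mixed reactor with recycle the Lawrence–McCarty relation gives S = K_s·(1 + k_d·θ_c) / [θ_c·(Y·k − k_d) − 1] = 56.0 × (1 + 0.0588 × 4.75) / [4.75 × (0.447 × 4.31 − 0.0588) − 1] = 71.64 / 7.872 = 9.101 mg/L.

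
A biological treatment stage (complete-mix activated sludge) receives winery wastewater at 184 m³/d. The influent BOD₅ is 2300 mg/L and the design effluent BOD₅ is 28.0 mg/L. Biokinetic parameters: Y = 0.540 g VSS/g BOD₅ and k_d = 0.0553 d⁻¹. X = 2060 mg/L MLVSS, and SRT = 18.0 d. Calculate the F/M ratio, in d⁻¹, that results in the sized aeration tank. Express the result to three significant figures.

From the SRT design equation V = Y Q (S₀−S) θ_c / [X (1 + k_d θ_c)] = 0.540 × 184 × (2300 − 28.0) × 18.0 / [2060 × (1 + 0.0553 × 18.0)] = 4.06×10^6 / 4111 = 988.5 m³.
Food-to-microorganism ratio F/M = Q S₀ / (V X) = 184 × 2300 / (988.5 × 2060) = 0.2078 d⁻¹.

F/M ≈ 0.208 d⁻¹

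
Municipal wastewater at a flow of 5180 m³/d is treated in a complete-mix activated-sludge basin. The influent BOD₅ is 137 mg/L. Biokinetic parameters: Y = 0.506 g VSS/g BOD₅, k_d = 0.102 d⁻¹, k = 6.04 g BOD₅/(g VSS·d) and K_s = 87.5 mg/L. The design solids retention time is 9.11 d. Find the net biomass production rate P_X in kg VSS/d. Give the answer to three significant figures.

From the Monod/SRT balance for a CMAS, S = K_s·(1+k_d θ_c)/[θ_c·(Y k − k_d) − 1] = 87.5 × (1 + 0.102 × 9.11) / [9.11 × (0.506 × 6.04 − 0.102) − 1] = 168.8 / 25.91 = 6.514 mg/L.
Correct the yield for decay: Y_obs = Y/(1 + k_d θ_c) = 0.506 / (1 + 0.102 × 9.11) = 0.506 / 1.929 = 0.2623.
Substrate removed = Q·(S₀ − S) = 5180 m³/d × (137 − 6.51) g/m³ = 6.76×10^5 g/d = 675.9 kg/d.
P_X = Y_obs · Q(S₀ − S) = 0.2623 × 675.9 = 177.3 kg VSS/d.

P_X ≈ 177 kg VSS/d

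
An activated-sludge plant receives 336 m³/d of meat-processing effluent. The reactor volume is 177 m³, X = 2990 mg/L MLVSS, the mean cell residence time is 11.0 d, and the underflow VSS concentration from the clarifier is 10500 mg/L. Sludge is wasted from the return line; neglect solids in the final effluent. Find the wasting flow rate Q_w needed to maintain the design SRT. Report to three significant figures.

θ_c = V·X/(Q_w·X_r) when wasting from the recycle, so Q_w = V·X/(θ_c·X_r) = 177.0 × 2990 / (11.0 × 10500) = 4.582 m³/d.

Q_w ≈ 4.58 m³/d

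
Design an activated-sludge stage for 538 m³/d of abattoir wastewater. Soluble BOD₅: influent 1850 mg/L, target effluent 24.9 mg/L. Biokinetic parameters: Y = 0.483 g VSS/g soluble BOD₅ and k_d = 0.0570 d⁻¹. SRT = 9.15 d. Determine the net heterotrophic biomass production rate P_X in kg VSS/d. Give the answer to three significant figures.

Observed yield with endogenous decay: Y_obs = Y / (1 + k_d·θ_c) = 0.483 / (1 + 0.0570 × 9.15) = 0.483 / 1.522 = 0.3174 g VSS/g soluble BOD₅.
ΔS = 1850 − 24.9 = 1825 mg/L, so the substrate removal rate is 538 × 1825/1000 = 981.9 kg soluble BOD₅/d.
Biomass produced: P_X = Y_obs·Q·ΔS = 0.3174 × 981.9 ≈ 311.7 kg VSS/d.

P_X ≈ 312 kg VSS/d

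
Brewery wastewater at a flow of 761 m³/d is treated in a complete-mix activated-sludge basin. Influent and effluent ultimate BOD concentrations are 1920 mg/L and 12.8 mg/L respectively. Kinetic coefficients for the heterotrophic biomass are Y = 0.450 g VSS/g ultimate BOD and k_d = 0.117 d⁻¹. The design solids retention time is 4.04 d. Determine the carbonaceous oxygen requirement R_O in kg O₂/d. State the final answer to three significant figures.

Y_obs = Y / (1 + k_d θ_c) = 0.450 / (1 + 0.117 × 4.04) = 0.450 / 1.473 = 0.3056.
Mass of ultimate BOD removed per day: Q(S₀ − S) = 761 × 1907 g/m³ = 1451 kg/d.
Biomass synthesised: P_X = Y_obs × 1451 = 443.5 kg VSS/d.
R_O = Q·(S₀ − S) − 1.42·P_X = 1451 − 1.42 × 443.5 = 821.6 kg O₂/d.

R_O ≈ 822 kg O₂/d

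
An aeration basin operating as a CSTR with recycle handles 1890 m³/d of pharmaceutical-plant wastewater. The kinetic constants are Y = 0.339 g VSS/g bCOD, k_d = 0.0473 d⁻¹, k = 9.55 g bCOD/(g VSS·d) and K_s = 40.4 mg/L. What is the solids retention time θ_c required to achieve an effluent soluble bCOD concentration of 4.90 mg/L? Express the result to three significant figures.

θ_c ≈ 3.30 d

At the target effluent, Y k S/(K_s+S) = 0.339×9.55×4.90/45.30 = 0.3502 d⁻¹.
θ_c = 1/(μ − k_d) = 1/(0.3502 − 0.0473) = 1/0.3029 = 3.302 d.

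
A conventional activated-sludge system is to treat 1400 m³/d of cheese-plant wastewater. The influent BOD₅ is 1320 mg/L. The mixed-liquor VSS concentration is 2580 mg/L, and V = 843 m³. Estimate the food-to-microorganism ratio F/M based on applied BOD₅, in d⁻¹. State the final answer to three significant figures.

F/M ≈ 0.850 d⁻¹

F/M = Q·S₀ / (V·X) = 1400 × 1320 / (843.0 × 2580) = 0.8497 g BOD₅·(g VSS·d)⁻¹.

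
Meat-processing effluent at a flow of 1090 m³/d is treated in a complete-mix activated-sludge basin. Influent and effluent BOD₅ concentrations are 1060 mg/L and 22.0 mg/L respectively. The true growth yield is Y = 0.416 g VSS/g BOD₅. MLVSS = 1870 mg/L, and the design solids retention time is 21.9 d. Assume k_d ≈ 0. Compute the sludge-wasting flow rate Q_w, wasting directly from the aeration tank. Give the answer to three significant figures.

With k_d = 0 the design equation reduces to V = Y Q (S₀−S) θ_c / X = 0.416 × 1090 × (1060 − 22.0) × 21.9 / 1870 = 5512 m³.
For wasting at MLVSS concentration, Q_w = V/θ_c = 5512/21.9 = 251.7 m³/d.

Q_w ≈ 252 m³/d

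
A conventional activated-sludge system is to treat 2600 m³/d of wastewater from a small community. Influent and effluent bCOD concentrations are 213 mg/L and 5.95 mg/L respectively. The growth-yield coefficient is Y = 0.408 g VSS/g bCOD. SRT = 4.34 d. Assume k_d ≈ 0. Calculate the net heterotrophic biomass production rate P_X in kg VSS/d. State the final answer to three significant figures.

P_X ≈ 220 kg VSS/d

Since k_d ≈ 0, Y_obs = Y = 0.408 g VSS/g bCOD.
Q·(S₀ − S) = 2600 × (213 − 5.95) × 10⁻³ = 538.3 kg/d removed.
So the net sludge growth is P_X = 0.4080 × 538.3 = 219.6 kg VSS/d.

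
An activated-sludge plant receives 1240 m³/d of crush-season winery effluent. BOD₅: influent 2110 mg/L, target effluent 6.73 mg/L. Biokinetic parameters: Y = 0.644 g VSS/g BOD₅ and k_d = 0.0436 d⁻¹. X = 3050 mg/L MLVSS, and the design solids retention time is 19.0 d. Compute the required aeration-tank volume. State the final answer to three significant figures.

V ≈ 5720 m³

From the SRT design equation V = Y Q (S₀−S) θ_c / [X (1 + k_d θ_c)] = 0.644 × 1240 × (2110 − 6.73) × 19.0 / [3050 × (1 + 0.0436 × 19.0)] = 3.19×10^7 / 5577 = 5722 m³.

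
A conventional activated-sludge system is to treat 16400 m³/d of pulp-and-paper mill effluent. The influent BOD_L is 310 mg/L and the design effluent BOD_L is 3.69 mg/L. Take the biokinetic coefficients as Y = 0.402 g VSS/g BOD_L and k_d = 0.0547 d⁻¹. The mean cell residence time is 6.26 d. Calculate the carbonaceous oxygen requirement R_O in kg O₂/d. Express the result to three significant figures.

Y_obs = Y / (1 + k_d θ_c) = 0.402 / (1 + 0.0547 × 6.26) = 0.402 / 1.342 = 0.2995.
Substrate removed = Q·(S₀ − S) = 16400 m³/d × (310 − 3.69) g/m³ = 5.02×10^6 g/d = 5023 kg/d.
Biomass synthesised: P_X = Y_obs × 5023 = 1504 kg VSS/d.
Carbonaceous O₂ demand = substrate oxidised − cell-mass equivalent = 5023 − 1.42 × 1504 = 2887 kg O₂/d.

R_O ≈ 2890 kg O₂/d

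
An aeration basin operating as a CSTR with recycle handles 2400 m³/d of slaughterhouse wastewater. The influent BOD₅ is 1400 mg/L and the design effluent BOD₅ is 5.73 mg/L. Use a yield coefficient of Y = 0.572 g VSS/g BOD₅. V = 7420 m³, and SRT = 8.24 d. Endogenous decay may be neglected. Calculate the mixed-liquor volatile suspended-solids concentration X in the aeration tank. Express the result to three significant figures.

X ≈ 2130 mg/L

From V·X = Y·Q·(S₀ − S)·θ_c (decay neglected): X = 0.572 × 2400 × (1400 − 5.73) × 8.24 / 7420 = 2126 mg/L.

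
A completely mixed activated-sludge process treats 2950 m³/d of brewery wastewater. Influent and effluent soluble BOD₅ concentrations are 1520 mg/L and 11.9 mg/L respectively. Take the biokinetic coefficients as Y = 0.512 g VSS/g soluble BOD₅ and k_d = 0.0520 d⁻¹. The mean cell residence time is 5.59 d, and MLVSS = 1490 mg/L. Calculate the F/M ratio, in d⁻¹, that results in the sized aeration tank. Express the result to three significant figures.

From the SRT design equation V = Y Q (S₀−S) θ_c / [X (1 + k_d θ_c)] = 0.512 × 2950 × (1520 − 11.9) × 5.59 / [1490 × (1 + 0.0520 × 5.59)] = 1.27×10^7 / 1923 = 6621 m³.
F/M = applied load / biomass = Q·S₀/(V·X) = 2950 × 1520 / (6621 × 1490) = 0.4545 d⁻¹.

F/M ≈ 0.455 d⁻¹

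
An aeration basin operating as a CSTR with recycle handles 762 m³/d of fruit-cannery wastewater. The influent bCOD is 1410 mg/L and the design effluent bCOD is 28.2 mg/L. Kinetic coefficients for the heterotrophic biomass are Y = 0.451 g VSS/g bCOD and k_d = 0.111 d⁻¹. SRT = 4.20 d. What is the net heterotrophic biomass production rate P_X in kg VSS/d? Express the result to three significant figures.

The observed yield is Y_obs = Y/(1 + k_d·θ_c) = 0.451 / (1 + 0.111 × 4.20) = 0.451 / 1.466 = 0.3076 g VSS per g bCOD removed.
Q·(S₀ − S) = 762 × (1410 − 28.2) × 10⁻³ = 1053 kg/d removed.
Biomass produced: P_X = Y_obs·Q·ΔS = 0.3076 × 1053 ≈ 323.9 kg VSS/d.

P_X ≈ 324 kg VSS/d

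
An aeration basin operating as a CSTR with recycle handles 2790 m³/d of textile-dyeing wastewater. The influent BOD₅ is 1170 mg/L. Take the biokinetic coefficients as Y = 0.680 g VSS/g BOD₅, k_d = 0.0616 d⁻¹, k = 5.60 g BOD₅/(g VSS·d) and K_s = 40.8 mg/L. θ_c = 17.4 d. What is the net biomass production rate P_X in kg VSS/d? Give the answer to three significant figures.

Effluent substrate depends only on kinetics and SRT: S = K_s(1 + k_d θ_c) / [θ_c(Yk − k_d) − 1] = 40.8 × (1 + 0.0616 × 17.4) / [17.4 × (0.680 × 5.60 − 0.0616) − 1] = 84.53 / 64.19 = 1.317 mg/L.
The observed yield is Y_obs = Y/(1 + k_d·θ_c) = 0.680 / (1 + 0.0616 × 17.4) = 0.680 / 2.072 = 0.3282 g VSS per g BOD₅ removed.
Mass of BOD₅ removed per day: Q(S₀ − S) = 2790 × 1169 g/m³ = 3261 kg/d.
Biomass produced: P_X = Y_obs·Q·ΔS = 0.3282 × 3261 ≈ 1070 kg VSS/d.

P_X ≈ 1070 kg VSS/d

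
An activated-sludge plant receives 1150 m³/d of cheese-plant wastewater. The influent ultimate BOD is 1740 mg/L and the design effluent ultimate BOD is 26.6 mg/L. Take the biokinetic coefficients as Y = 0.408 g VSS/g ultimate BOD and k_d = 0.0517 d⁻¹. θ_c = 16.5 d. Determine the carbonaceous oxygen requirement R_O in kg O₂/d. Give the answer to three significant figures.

R_O ≈ 1350 kg O₂/d

The observed yield is Y_obs = Y/(1 + k_d·θ_c) = 0.408 / (1 + 0.0517 × 16.5) = 0.408 / 1.853 = 0.2202 g VSS per g ultimate BOD removed.
ΔS = 1740 − 26.6 = 1713 mg/L, so the substrate removal rate is 1150 × 1713/1000 = 1970 kg ultimate BOD/d.
Biomass synthesised: P_X = Y_obs × 1970 = 433.8 kg VSS/d.
Carbonaceous O₂ demand = substrate oxidised − cell-mass equivalent = 1970 − 1.42 × 433.8 = 1354 kg O₂/d.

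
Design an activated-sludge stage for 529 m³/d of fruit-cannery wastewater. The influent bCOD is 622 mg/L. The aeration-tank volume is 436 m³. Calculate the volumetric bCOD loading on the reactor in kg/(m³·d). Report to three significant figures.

Applied bCOD load per unit volume = Q·S₀/V = (529 × 622/1000)/436.0 = 0.7547 kg bCOD·m⁻³·d⁻¹.

L_v ≈ 0.755 kg bCOD/(m³·d)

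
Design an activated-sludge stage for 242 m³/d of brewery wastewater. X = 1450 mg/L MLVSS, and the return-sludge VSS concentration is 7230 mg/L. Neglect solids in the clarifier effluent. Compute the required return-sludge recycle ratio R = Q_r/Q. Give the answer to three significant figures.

R ≈ 0.251

Mass balance around the secondary clarifier (neglecting effluent solids): R = X / (X_r − X) = 1450 / (7230 − 1450) = 0.2509.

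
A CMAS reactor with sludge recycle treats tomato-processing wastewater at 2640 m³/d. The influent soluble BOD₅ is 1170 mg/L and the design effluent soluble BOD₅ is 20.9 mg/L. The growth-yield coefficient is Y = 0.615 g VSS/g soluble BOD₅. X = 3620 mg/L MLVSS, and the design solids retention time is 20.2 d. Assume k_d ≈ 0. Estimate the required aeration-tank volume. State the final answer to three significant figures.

V ≈ 10400 m³

Biomass mass balance (decay neglected): V·X = Y·Q·(S₀ − S)·θ_c, so V = 0.615 × 2640 × (1170 − 20.9) × 20.2 / 3620 = 10411 m³.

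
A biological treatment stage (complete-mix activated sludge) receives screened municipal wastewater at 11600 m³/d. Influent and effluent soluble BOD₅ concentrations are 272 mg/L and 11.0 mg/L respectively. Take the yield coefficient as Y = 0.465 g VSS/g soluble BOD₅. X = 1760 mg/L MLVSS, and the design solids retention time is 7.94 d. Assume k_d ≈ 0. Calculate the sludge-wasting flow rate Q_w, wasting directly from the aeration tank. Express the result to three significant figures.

V·X = Y·Q·ΔS·θ_c gives V = 0.465 × 11600 × (272 − 11.0) × 7.94 / 1760 = 6351 m³.
With mixed-liquor wasting, θ_c = V/Q_w, so Q_w = V/θ_c = 6351/7.94 = 799.9 m³/d.

Q_w ≈ 800 m³/d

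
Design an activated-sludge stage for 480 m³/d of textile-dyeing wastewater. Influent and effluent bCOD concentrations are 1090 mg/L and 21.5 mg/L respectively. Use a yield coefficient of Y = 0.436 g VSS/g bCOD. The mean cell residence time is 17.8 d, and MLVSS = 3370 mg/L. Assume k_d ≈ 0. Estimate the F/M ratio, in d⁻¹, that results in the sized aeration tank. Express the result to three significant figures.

F/M ≈ 0.131 d⁻¹

V·X = Y·Q·ΔS·θ_c gives V = 0.436 × 480 × (1090 − 21.5) × 17.8 / 3370 = 1181 m³.
F/M = applied load / biomass = Q·S₀/(V·X) = 480 × 1090 / (1181 × 3370) = 0.1314 d⁻¹.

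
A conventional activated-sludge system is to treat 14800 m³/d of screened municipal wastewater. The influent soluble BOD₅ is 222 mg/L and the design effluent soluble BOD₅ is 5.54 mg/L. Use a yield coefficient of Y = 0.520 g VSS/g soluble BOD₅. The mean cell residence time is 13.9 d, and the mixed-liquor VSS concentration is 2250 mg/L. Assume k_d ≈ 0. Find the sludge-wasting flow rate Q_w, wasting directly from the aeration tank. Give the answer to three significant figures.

With k_d = 0 the design equation reduces to V = Y Q (S₀−S) θ_c / X = 0.520 × 14800 × (222 − 5.54) × 13.9 / 2250 = 10291 m³.
Wasting from the aeration tank: Q_w = V / θ_c = 10291 / 13.9 = 740.4 m³/d.

Q_w ≈ 740 m³/d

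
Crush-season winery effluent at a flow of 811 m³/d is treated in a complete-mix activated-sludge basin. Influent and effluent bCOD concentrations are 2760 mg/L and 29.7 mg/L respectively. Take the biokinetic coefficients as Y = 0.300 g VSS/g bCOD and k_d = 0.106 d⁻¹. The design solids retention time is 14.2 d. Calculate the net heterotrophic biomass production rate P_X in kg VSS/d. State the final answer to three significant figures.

Correct the yield for decay: Y_obs = Y/(1 + k_d θ_c) = 0.300 / (1 + 0.106 × 14.2) = 0.300 / 2.505 = 0.1198.
Mass of bCOD removed per day: Q(S₀ − S) = 811 × 2730 g/m³ = 2214 kg/d.
P_X = Y_obs · Q(S₀ − S) = 0.1198 × 2214 = 265.2 kg VSS/d.

P_X ≈ 265 kg VSS/d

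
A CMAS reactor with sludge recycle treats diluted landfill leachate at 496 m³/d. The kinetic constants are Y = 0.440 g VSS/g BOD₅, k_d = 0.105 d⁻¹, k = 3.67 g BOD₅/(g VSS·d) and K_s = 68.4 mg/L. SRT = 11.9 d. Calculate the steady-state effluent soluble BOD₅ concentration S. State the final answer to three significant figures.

From the Monod/SRT balance for a CMAS, S = K_s·(1+k_d θ_c)/[θ_c·(Y k − k_d) − 1] = 68.4 × (1 + 0.105 × 11.9) / [11.9 × (0.440 × 3.67 − 0.105) − 1] = 153.9 / 16.97 = 9.069 mg/L.

S ≈ 9.07 mg/L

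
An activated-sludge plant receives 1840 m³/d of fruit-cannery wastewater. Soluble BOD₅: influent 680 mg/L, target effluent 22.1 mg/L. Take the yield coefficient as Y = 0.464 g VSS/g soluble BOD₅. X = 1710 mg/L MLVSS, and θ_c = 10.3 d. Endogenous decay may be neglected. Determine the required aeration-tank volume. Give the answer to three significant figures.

V·X = Y·Q·ΔS·θ_c gives V = 0.464 × 1840 × (680 − 22.1) × 10.3 / 1710 = 3383 m³.

V ≈ 3380 m³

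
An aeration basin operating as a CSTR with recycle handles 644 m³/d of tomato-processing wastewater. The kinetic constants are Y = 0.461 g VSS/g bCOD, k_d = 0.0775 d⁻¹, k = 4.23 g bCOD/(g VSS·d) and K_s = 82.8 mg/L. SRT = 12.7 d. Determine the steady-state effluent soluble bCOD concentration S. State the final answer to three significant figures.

Effluent substrate depends only on kinetics and SRT: S = K_s(1 + k_d θ_c) / [θ_c(Yk − k_d) − 1] = 82.8 × (1 + 0.0775 × 12.7) / [12.7 × (0.461 × 4.23 − 0.0775) − 1] = 164.3 / 22.78 = 7.212 mg/L.

S ≈ 7.21 mg/L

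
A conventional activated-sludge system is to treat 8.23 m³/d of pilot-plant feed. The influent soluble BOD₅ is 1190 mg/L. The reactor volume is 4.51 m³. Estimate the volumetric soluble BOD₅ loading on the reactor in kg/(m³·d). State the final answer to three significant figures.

L_v ≈ 2.17 kg soluble BOD₅/(m³·d)

L_v = Q S₀ / V = 8.23 × 1190 × 10⁻³ / 4.510 = 2.172 kg/(m³·d).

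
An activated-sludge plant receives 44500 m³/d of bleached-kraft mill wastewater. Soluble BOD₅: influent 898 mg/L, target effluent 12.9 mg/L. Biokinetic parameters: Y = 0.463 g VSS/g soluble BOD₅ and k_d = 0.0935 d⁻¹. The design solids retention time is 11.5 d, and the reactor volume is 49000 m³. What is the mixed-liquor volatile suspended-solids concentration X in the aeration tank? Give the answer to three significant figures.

X ≈ 2060 mg/L

Solving the biomass balance for X: X = Y Q (S₀−S) θ_c / [V (1+k_d θ_c)] = 0.463 × 44500 × (898 − 12.9) × 11.5 / [49000 × (1 + 0.0935 × 11.5)] = 2062 mg/L.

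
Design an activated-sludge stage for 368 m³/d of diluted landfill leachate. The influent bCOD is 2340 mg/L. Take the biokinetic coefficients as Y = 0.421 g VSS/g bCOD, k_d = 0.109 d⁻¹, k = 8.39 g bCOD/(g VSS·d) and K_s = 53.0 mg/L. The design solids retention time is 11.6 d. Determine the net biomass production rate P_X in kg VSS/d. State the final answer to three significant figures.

Effluent substrate depends only on kinetics and SRT: S = K_s(1 + k_d θ_c) / [θ_c(Yk − k_d) − 1] = 53.0 × (1 + 0.109 × 11.6) / [11.6 × (0.421 × 8.39 − 0.109) − 1] = 120.0 / 38.71 = 3.100 mg/L.
The observed yield is Y_obs = Y/(1 + k_d·θ_c) = 0.421 / (1 + 0.109 × 11.6) = 0.421 / 2.264 = 0.1859 g VSS per g bCOD removed.
Q·(S₀ − S) = 368 × (2340 − 3.10) × 10⁻³ = 860.0 kg/d removed.
Net biomass production P_X = Y_obs × Q·(S₀ − S) = 0.1859 × 860.0 = 159.9 kg VSS/d.

P_X ≈ 160 kg VSS/d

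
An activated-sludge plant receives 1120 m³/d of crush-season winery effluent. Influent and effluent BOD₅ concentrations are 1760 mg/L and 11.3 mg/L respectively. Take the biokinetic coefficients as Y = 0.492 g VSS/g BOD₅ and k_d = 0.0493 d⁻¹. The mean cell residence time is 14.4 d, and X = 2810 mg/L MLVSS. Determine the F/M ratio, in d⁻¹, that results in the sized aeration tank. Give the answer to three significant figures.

F/M ≈ 0.243 d⁻¹

Rearranging the biomass balance for a CMAS with decay, V = Y·Q·ΔS·θ_c / [X·(1+k_d θ_c)] = 0.492 × 1120 × (1760 − 11.3) × 14.4 / [2810 × (1 + 0.0493 × 14.4)] = 1.39×10^7 / 4805 = 2888 m³.
F/M = applied load / biomass = Q·S₀/(V·X) = 1120 × 1760 / (2888 × 2810) = 0.2429 d⁻¹.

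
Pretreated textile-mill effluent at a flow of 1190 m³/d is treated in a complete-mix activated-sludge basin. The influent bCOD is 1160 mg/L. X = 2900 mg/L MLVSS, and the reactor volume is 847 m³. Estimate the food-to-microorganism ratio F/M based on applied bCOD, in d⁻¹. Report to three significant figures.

F/M ≈ 0.562 d⁻¹

F/M = Q·S₀ / (V·X) = 1190 × 1160 / (847.0 × 2900) = 0.5620 g bCOD·(g VSS·d)⁻¹.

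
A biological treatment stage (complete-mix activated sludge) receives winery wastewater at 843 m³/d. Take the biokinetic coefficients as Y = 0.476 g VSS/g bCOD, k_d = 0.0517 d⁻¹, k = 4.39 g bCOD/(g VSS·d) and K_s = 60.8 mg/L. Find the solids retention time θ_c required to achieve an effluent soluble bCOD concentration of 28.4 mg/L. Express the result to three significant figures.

θ_c ≈ 1.63 d

Specific growth rate at S = 28.4 mg/L: μ = YkS/(K_s+S) = 0.476·4.39·28.4/(60.8+28.4) = 0.6653 d⁻¹.
Then 1/θ_c = μ − k_d = 0.6653 − 0.0517 = 0.6136 d⁻¹, giving θ_c = 1.630 d.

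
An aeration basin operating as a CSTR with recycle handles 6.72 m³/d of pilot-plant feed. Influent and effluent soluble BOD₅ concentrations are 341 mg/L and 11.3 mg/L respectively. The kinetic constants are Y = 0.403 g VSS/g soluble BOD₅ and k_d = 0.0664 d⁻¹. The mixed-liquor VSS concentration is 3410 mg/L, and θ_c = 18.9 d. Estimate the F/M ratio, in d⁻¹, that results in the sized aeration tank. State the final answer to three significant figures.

From the SRT design equation V = Y Q (S₀−S) θ_c / [X (1 + k_d θ_c)] = 0.403 × 6.72 × (341 − 11.3) × 18.9 / [3410 × (1 + 0.0664 × 18.9)] = 1.69×10^4 / 7689 = 2.195 m³.
F/M = applied load / biomass = Q·S₀/(V·X) = 6.72 × 341 / (2.195 × 3410) = 0.3062 d⁻¹.

F/M ≈ 0.306 d⁻¹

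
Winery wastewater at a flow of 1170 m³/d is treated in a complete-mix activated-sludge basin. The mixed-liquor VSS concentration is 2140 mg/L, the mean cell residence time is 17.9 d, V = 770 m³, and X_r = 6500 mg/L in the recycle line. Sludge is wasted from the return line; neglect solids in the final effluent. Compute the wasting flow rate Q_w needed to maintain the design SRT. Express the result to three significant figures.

Wasting from the return line (neglecting effluent solids): Q_w = V·X / (θ_c·X_r) = 770.0 × 2140 / (17.9 × 6500) = 14.16 m³/d.

Q_w ≈ 14.2 m³/d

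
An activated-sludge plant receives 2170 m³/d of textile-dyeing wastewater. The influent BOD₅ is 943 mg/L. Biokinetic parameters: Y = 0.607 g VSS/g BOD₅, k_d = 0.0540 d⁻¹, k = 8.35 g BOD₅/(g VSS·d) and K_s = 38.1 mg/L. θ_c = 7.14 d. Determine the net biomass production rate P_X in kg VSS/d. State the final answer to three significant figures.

For a completely mixed reactor with recycle the Lawrence–McCarty relation gives S = K_s·(1 + k_d·θ_c) / [θ_c·(Y·k − k_d) − 1] = 38.1 × (1 + 0.0540 × 7.14) / [7.14 × (0.607 × 8.35 − 0.0540) − 1] = 52.79 / 34.80 = 1.517 mg/L.
Correct the yield for decay: Y_obs = Y/(1 + k_d θ_c) = 0.607 / (1 + 0.0540 × 7.14) = 0.607 / 1.386 = 0.4381.
Substrate removed = Q·(S₀ − S) = 2170 m³/d × (943 − 1.52) g/m³ = 2.04×10^6 g/d = 2043 kg/d.
Biomass produced: P_X = Y_obs·Q·ΔS = 0.4381 × 2043 ≈ 895.0 kg VSS/d.

P_X ≈ 895 kg VSS/d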